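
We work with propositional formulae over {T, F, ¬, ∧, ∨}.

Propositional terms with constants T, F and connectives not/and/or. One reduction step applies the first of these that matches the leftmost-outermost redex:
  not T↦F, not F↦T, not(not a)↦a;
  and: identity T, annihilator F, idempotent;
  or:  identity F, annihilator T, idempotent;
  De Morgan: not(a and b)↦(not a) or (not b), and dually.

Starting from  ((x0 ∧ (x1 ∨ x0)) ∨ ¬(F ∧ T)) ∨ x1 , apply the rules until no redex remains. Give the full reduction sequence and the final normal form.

Answer: normal form = T  (in 5 steps)

Working:
  start: ((x0 ∧ (x1 ∨ x0)) ∨ ¬(F ∧ T)) ∨ x1
  [1] ((x0 ∧ (x1 ∨ x0)) ∨ (¬F ∨ ¬T)) ∨ x1
  [2] ((x0 ∧ (x1 ∨ x0)) ∨ (T ∨ ¬T)) ∨ x1
  [3] ((x0 ∧ (x1 ∨ x0)) ∨ T) ∨ x1
  [4] T ∨ x1
  [5] T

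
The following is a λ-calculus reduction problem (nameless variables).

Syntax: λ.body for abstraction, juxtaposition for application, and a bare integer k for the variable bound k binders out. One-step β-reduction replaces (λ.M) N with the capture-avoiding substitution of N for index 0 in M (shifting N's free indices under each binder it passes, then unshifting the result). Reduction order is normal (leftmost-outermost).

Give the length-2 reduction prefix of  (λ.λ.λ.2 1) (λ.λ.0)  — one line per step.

  start: (λ.λ.λ.2 1) (λ.λ.0)
  step 1: λ.λ.(λ.λ.0) 1
  step 2: λ.λ.λ.0

Answer: after 2 steps: λ.λ.λ.0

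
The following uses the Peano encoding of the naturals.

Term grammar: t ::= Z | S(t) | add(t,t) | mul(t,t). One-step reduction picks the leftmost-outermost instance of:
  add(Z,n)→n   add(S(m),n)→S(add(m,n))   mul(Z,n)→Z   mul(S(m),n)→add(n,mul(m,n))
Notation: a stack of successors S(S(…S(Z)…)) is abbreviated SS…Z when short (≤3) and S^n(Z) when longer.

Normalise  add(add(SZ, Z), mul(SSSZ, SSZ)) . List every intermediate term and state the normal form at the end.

Answer: normal form = S^7(Z)  (in 17 steps)

Working:
  start: add(add(SZ, Z), mul(SSSZ, SSZ))
  step 1: add(S(add(Z, Z)), mul(SSSZ, SSZ))
  step 2: S(add(add(Z, Z), mul(SSSZ, SSZ)))
  step 3: S(add(Z, mul(SSSZ, SSZ)))
  step 4: S(mul(SSSZ, SSZ))
  step 5: S(add(SSZ, mul(SSZ, SSZ)))
  step 6: S(S(add(SZ, mul(SSZ, SSZ))))
  step 7: S(S(S(add(Z, mul(SSZ, SSZ)))))
  step 8: S(S(S(mul(SSZ, SSZ))))
  step 9: S(S(S(add(SSZ, mul(SZ, SSZ)))))
  step 10: S(S(S(S(add(SZ, mul(SZ, SSZ))))))
  step 11: S(S(S(S(S(add(Z, mul(SZ, SSZ)))))))
  step 12: S(S(S(S(S(mul(SZ, SSZ))))))
  step 13: S(S(S(S(S(add(SSZ, mul(Z, SSZ)))))))
  step 14: S(S(S(S(S(S(add(SZ, mul(Z, SSZ))))))))
  step 15: S(S(S(S(S(S(S(add(Z, mul(Z, SSZ)))))))))
  step 16: S(S(S(S(S(S(S(mul(Z, SSZ))))))))
  step 17: S^7(Z)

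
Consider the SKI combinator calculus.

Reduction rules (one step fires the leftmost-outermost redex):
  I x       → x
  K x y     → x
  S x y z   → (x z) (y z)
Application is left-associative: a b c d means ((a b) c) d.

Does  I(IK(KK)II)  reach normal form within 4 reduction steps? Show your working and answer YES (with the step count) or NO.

Answer: YES — reaches normal form K in 4 ≤ 4 steps

Working:
  start: I(IK(KK)II)
  step 1: IK(KK)II
  step 2: K(KK)II
  step 3: KKI
  step 4: K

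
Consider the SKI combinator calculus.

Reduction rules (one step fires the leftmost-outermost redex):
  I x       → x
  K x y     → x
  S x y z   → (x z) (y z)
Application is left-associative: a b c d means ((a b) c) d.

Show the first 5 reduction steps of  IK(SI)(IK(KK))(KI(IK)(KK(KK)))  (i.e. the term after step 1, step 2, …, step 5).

  start: IK(SI)(IK(KK))(KI(IK)(KK(KK)))
  step 1: K(SI)(IK(KK))(KI(IK)(KK(KK)))
  step 2: SI(KI(IK)(KK(KK)))
  step 3: SI(I(KK(KK)))
  step 4: SI(KK(KK))
  step 5: SIK

Answer: after 5 steps: SIK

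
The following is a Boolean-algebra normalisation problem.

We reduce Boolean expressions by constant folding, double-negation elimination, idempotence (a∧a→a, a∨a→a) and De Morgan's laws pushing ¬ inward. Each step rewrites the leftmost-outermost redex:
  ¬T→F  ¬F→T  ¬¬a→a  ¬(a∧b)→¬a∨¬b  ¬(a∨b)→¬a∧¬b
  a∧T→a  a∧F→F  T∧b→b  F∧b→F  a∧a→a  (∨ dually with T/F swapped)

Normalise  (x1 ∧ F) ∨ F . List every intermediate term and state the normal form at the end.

Answer: normal form = F  (in 2 steps)

Derivation:
  start: (x1 ∧ F) ∨ F
  [1] x1 ∧ F
  [2] F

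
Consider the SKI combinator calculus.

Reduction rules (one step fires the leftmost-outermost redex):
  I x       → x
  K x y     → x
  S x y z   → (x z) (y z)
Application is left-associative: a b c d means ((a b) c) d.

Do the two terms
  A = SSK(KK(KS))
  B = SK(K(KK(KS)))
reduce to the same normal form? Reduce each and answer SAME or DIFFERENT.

Answer: SAME — A ⇓ SK(KK), B ⇓ SK(KK)

Derivation:
Term A:
  start: SSK(KK(KS))
  →1  S(KK(KS))(K(KK(KS)))
  →2  SK(K(KK(KS)))
  →3  SK(KK)

Term B:
  start: SK(K(KK(KS)))
  →1  SK(KK)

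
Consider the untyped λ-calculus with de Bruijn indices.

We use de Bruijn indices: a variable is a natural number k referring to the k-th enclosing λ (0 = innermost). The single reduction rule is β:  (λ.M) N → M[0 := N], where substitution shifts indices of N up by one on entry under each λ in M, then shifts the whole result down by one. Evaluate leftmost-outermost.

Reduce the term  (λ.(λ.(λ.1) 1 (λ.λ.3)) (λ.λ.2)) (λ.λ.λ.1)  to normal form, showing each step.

  start: (λ.(λ.(λ.1) 1 (λ.λ.3)) (λ.λ.2)) (λ.λ.λ.1)
  →1  (λ.(λ.1) (λ.λ.λ.1) (λ.λ.λ.λ.λ.1)) (λ.λ.λ.λ.λ.1)
  →2  (λ.λ.λ.λ.λ.λ.1) (λ.λ.λ.1) (λ.λ.λ.λ.λ.1)
  →3  (λ.λ.λ.λ.λ.1) (λ.λ.λ.λ.λ.1)
  →4  λ.λ.λ.λ.1

Answer: normal form = λ.λ.λ.λ.1  (in 4 steps)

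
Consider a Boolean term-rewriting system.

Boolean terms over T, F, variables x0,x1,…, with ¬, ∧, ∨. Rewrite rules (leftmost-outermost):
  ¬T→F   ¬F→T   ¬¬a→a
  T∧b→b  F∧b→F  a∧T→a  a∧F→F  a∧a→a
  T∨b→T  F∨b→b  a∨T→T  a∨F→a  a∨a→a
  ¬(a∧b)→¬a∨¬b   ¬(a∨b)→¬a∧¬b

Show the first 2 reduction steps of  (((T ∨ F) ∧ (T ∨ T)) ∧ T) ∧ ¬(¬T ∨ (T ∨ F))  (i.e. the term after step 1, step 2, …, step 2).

  start: (((T ∨ F) ∧ (T ∨ T)) ∧ T) ∧ ¬(¬T ∨ (T ∨ F))
  [1] ((T ∨ F) ∧ (T ∨ T)) ∧ ¬(¬T ∨ (T ∨ F))
  [2] (T ∧ (T ∨ T)) ∧ ¬(¬T ∨ (T ∨ F))

Answer: after 2 steps: (T ∧ (T ∨ T)) ∧ ¬(¬T ∨ (T ∨ F))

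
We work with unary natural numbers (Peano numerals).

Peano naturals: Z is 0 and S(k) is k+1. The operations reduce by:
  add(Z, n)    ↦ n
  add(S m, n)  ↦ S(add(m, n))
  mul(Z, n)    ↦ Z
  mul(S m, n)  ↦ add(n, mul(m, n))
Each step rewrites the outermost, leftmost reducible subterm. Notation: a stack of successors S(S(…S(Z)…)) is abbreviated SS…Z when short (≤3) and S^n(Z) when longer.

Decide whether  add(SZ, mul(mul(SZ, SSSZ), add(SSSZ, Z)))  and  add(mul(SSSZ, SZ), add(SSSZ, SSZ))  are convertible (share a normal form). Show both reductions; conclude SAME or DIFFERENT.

Answer: DIFFERENT — A ⇓ S^10(Z), B ⇓ S^8(Z)

Reduction:
Term A:
  start: add(SZ, mul(mul(SZ, SSSZ), add(SSSZ, Z)))
  →1  S(add(Z, mul(mul(SZ, SSSZ), add(SSSZ, Z))))
  →2  S(mul(mul(SZ, SSSZ), add(SSSZ, Z)))
  →3  S(mul(add(SSSZ, mul(Z, SSSZ)), add(SSSZ, Z)))
  →4  S(mul(S(add(SSZ, mul(Z, SSSZ))), add(SSSZ, Z)))
  →5  S(add(add(SSSZ, Z), mul(add(SSZ, mul(Z, SSSZ)), add(SSSZ, Z))))
  →6  S(add(S(add(SSZ, Z)), mul(add(SSZ, mul(Z, SSSZ)), add(SSSZ, Z))))
  →7  S(S(add(add(SSZ, Z), mul(add(SSZ, mul(Z, SSSZ)), add(SSSZ, Z)))))
  →8  S(S(add(S(add(SZ, Z)), mul(add(SSZ, mul(Z, SSSZ)), add(SSSZ, Z)))))
  →9  S(S(S(add(add(SZ, Z), mul(add(SSZ, mul(Z, SSSZ)), add(SSSZ, Z))))))
  →10  S(S(S(add(S(add(Z, Z)), mul(add(SSZ, mul(Z, SSSZ)), add(SSSZ, Z))))))
  →11  S(S(S(S(add(add(Z, Z), mul(add(SSZ, mul(Z, SSSZ)), add(SSSZ, Z)))))))
  →12  S(S(S(S(add(Z, mul(add(SSZ, mul(Z, SSSZ)), add(SSSZ, Z)))))))
  →13  S(S(S(S(mul(add(SSZ, mul(Z, SSSZ)), add(SSSZ, Z))))))
  →14  S(S(S(S(mul(S(add(SZ, mul(Z, SSSZ))), add(SSSZ, Z))))))
  →15  S(S(S(S(add(add(SSSZ, Z), mul(add(SZ, mul(Z, SSSZ)), add(SSSZ, Z)))))))
  →16  S(S(S(S(add(S(add(SSZ, Z)), mul(add(SZ, mul(Z, SSSZ)), add(SSSZ, Z)))))))
  →17  S(S(S(S(S(add(add(SSZ, Z), mul(add(SZ, mul(Z, SSSZ)), add(SSSZ, Z))))))))
  →18  S(S(S(S(S(add(S(add(SZ, Z)), mul(add(SZ, mul(Z, SSSZ)), add(SSSZ, Z))))))))
  →19  S(S(S(S(S(S(add(add(SZ, Z), mul(add(SZ, mul(Z, SSSZ)), add(SSSZ, Z)))))))))
  →20  S(S(S(S(S(S(add(S(add(Z, Z)), mul(add(SZ, mul(Z, SSSZ)), add(SSSZ, Z)))))))))
  →21  S(S(S(S(S(S(S(add(add(Z, Z), mul(add(SZ, mul(Z, SSSZ)), add(SSSZ, Z))))))))))
  →22  S(S(S(S(S(S(S(add(Z, mul(add(SZ, mul(Z, SSSZ)), add(SSSZ, Z))))))))))
  →23  S(S(S(S(S(S(S(mul(add(SZ, mul(Z, SSSZ)), add(SSSZ, Z)))))))))
  →24  S(S(S(S(S(S(S(mul(S(add(Z, mul(Z, SSSZ))), add(SSSZ, Z)))))))))
  →25  S(S(S(S(S(S(S(add(add(SSSZ, Z), mul(add(Z, mul(Z, SSSZ)), add(SSSZ, Z))))))))))
  →26  S(S(S(S(S(S(S(add(S(add(SSZ, Z)), mul(add(Z, mul(Z, SSSZ)), add(SSSZ, Z))))))))))
  →27  S(S(S(S(S(S(S(S(add(add(SSZ, Z), mul(add(Z, mul(Z, SSSZ)), add(SSSZ, Z)))))))))))
  →28  S(S(S(S(S(S(S(S(add(S(add(SZ, Z)), mul(add(Z, mul(Z, SSSZ)), add(SSSZ, Z)))))))))))
  →29  S(S(S(S(S(S(S(S(S(add(add(SZ, Z), mul(add(Z, mul(Z, SSSZ)), add(SSSZ, Z))))))))))))
  →30  S(S(S(S(S(S(S(S(S(add(S(add(Z, Z)), mul(add(Z, mul(Z, SSSZ)), add(SSSZ, Z))))))))))))
  →31  S(S(S(S(S(S(S(S(S(S(add(add(Z, Z), mul(add(Z, mul(Z, SSSZ)), add(SSSZ, Z)))))))))))))
  →32  S(S(S(S(S(S(S(S(S(S(add(Z, mul(add(Z, mul(Z, SSSZ)), add(SSSZ, Z)))))))))))))
  →33  S(S(S(S(S(S(S(S(S(S(mul(add(Z, mul(Z, SSSZ)), add(SSSZ, Z))))))))))))
  →34  S(S(S(S(S(S(S(S(S(S(mul(mul(Z, SSSZ), add(SSSZ, Z))))))))))))
  →35  S(S(S(S(S(S(S(S(S(S(mul(Z, add(SSSZ, Z))))))))))))
  →36  S^10(Z)

Term B:
  start: add(mul(SSSZ, SZ), add(SSSZ, SSZ))
  →1  add(add(SZ, mul(SSZ, SZ)), add(SSSZ, SSZ))
  →2  add(S(add(Z, mul(SSZ, SZ))), add(SSSZ, SSZ))
  →3  S(add(add(Z, mul(SSZ, SZ)), add(SSSZ, SSZ)))
  →4  S(add(mul(SSZ, SZ), add(SSSZ, SSZ)))
  →5  S(add(add(SZ, mul(SZ, SZ)), add(SSSZ, SSZ)))
  →6  S(add(S(add(Z, mul(SZ, SZ))), add(SSSZ, SSZ)))
  →7  S(S(add(add(Z, mul(SZ, SZ)), add(SSSZ, SSZ))))
  →8  S(S(add(mul(SZ, SZ), add(SSSZ, SSZ))))
  →9  S(S(add(add(SZ, mul(Z, SZ)), add(SSSZ, SSZ))))
  →10  S(S(add(S(add(Z, mul(Z, SZ))), add(SSSZ, SSZ))))
  →11  S(S(S(add(add(Z, mul(Z, SZ)), add(SSSZ, SSZ)))))
  →12  S(S(S(add(mul(Z, SZ), add(SSSZ, SSZ)))))
  →13  S(S(S(add(Z, add(SSSZ, SSZ)))))
  →14  S(S(S(add(SSSZ, SSZ))))
  →15  S(S(S(S(add(SSZ, SSZ)))))
  →16  S(S(S(S(S(add(SZ, SSZ))))))
  →17  S(S(S(S(S(S(add(Z, SSZ)))))))
  →18  S^8(Z)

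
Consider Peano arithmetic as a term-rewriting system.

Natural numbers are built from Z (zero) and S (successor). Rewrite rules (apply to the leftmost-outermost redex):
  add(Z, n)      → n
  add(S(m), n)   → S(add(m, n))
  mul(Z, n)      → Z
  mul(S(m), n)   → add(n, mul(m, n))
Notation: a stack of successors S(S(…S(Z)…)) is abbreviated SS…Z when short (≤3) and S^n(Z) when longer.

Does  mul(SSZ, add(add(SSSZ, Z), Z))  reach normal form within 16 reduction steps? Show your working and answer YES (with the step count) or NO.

Answer: NO — after 16 steps the term is S(S(S(add(S(add(add(SSZ, Z), Z)), mul(Z, add(add(SSSZ, Z), Z)))))), not yet normal

Reduction:
  start: mul(SSZ, add(add(SSSZ, Z), Z))
  →1  add(add(add(SSSZ, Z), Z), mul(SZ, add(add(SSSZ, Z), Z)))
  →2  add(add(S(add(SSZ, Z)), Z), mul(SZ, add(add(SSSZ, Z), Z)))
  →3  add(S(add(add(SSZ, Z), Z)), mul(SZ, add(add(SSSZ, Z), Z)))
  →4  S(add(add(add(SSZ, Z), Z), mul(SZ, add(add(SSSZ, Z), Z))))
  →5  S(add(add(S(add(SZ, Z)), Z), mul(SZ, add(add(SSSZ, Z), Z))))
  →6  S(add(S(add(add(SZ, Z), Z)), mul(SZ, add(add(SSSZ, Z), Z))))
  →7  S(S(add(add(add(SZ, Z), Z), mul(SZ, add(add(SSSZ, Z), Z)))))
  →8  S(S(add(add(S(add(Z, Z)), Z), mul(SZ, add(add(SSSZ, Z), Z)))))
  →9  S(S(add(S(add(add(Z, Z), Z)), mul(SZ, add(add(SSSZ, Z), Z)))))
  →10  S(S(S(add(add(add(Z, Z), Z), mul(SZ, add(add(SSSZ, Z), Z))))))
  →11  S(S(S(add(add(Z, Z), mul(SZ, add(add(SSSZ, Z), Z))))))
  →12  S(S(S(add(Z, mul(SZ, add(add(SSSZ, Z), Z))))))
  →13  S(S(S(mul(SZ, add(add(SSSZ, Z), Z)))))
  →14  S(S(S(add(add(add(SSSZ, Z), Z), mul(Z, add(add(SSSZ, Z), Z))))))
  →15  S(S(S(add(add(S(add(SSZ, Z)), Z), mul(Z, add(add(SSSZ, Z), Z))))))
  →16  S(S(S(add(S(add(add(SSZ, Z), Z)), mul(Z, add(add(SSSZ, Z), Z))))))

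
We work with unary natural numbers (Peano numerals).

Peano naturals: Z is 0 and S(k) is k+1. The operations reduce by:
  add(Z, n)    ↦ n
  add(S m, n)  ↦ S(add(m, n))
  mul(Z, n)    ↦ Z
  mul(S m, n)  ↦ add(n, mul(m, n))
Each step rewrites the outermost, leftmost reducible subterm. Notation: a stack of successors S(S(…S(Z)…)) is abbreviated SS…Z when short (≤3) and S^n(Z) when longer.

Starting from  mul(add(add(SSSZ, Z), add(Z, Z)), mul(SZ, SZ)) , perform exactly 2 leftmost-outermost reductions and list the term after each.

  start: mul(add(add(SSSZ, Z), add(Z, Z)), mul(SZ, SZ))
  →1  mul(add(S(add(SSZ, Z)), add(Z, Z)), mul(SZ, SZ))
  →2  mul(S(add(add(SSZ, Z), add(Z, Z))), mul(SZ, SZ))

Answer: after 2 steps: mul(S(add(add(SSZ, Z), add(Z, Z))), mul(SZ, SZ))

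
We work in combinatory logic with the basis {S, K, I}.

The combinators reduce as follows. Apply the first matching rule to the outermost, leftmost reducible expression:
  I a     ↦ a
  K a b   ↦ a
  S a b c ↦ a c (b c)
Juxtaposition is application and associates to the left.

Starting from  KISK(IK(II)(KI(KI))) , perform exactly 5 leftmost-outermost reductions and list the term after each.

Answer: after 5 steps: KI

Reduction:
  start: KISK(IK(II)(KI(KI)))
  [1] IK(IK(II)(KI(KI)))
  [2] K(IK(II)(KI(KI)))
  [3] K(K(II)(KI(KI)))
  [4] K(II)
  [5] KI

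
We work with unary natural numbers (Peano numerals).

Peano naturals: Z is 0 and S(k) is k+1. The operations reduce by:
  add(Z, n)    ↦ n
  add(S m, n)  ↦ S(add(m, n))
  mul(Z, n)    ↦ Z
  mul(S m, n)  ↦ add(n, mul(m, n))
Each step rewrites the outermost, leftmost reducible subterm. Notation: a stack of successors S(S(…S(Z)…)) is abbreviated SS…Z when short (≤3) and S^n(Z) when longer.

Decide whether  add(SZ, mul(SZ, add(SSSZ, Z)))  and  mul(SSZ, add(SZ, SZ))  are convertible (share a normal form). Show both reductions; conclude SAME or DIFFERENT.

Answer: SAME — A ⇓ S^4(Z), B ⇓ S^4(Z)

Working:
Term A:
  start: add(SZ, mul(SZ, add(SSSZ, Z)))
  [1] S(add(Z, mul(SZ, add(SSSZ, Z))))
  [2] S(mul(SZ, add(SSSZ, Z)))
  [3] S(add(add(SSSZ, Z), mul(Z, add(SSSZ, Z))))
  [4] S(add(S(add(SSZ, Z)), mul(Z, add(SSSZ, Z))))
  [5] S(S(add(add(SSZ, Z), mul(Z, add(SSSZ, Z)))))
  [6] S(S(add(S(add(SZ, Z)), mul(Z, add(SSSZ, Z)))))
  [7] S(S(S(add(add(SZ, Z), mul(Z, add(SSSZ, Z))))))
  [8] S(S(S(add(S(add(Z, Z)), mul(Z, add(SSSZ, Z))))))
  [9] S(S(S(S(add(add(Z, Z), mul(Z, add(SSSZ, Z)))))))
  [10] S(S(S(S(add(Z, mul(Z, add(SSSZ, Z)))))))
  [11] S(S(S(S(mul(Z, add(SSSZ, Z))))))
  [12] S^4(Z)

Term B:
  start: mul(SSZ, add(SZ, SZ))
  [1] add(add(SZ, SZ), mul(SZ, add(SZ, SZ)))
  [2] add(S(add(Z, SZ)), mul(SZ, add(SZ, SZ)))
  [3] S(add(add(Z, SZ), mul(SZ, add(SZ, SZ))))
  [4] S(add(SZ, mul(SZ, add(SZ, SZ))))
  [5] S(S(add(Z, mul(SZ, add(SZ, SZ)))))
  [6] S(S(mul(SZ, add(SZ, SZ))))
  [7] S(S(add(add(SZ, SZ), mul(Z, add(SZ, SZ)))))
  [8] S(S(add(S(add(Z, SZ)), mul(Z, add(SZ, SZ)))))
  [9] S(S(S(add(add(Z, SZ), mul(Z, add(SZ, SZ))))))
  [10] S(S(S(add(SZ, mul(Z, add(SZ, SZ))))))
  [11] S(S(S(S(add(Z, mul(Z, add(SZ, SZ)))))))
  [12] S(S(S(S(mul(Z, add(SZ, SZ))))))
  [13] S^4(Z)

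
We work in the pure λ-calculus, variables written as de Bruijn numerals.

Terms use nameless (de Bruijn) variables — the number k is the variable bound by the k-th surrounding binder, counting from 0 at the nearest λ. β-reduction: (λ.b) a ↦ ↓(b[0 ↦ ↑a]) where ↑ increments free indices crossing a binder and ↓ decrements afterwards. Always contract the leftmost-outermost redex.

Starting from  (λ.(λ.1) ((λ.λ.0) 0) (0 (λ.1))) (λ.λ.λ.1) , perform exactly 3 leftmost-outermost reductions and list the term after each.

  start: (λ.(λ.1) ((λ.λ.0) 0) (0 (λ.1))) (λ.λ.λ.1)
  [1] (λ.λ.λ.λ.1) ((λ.λ.0) (λ.λ.λ.1)) ((λ.λ.λ.1) (λ.λ.λ.λ.1))
  [2] (λ.λ.λ.1) ((λ.λ.λ.1) (λ.λ.λ.λ.1))
  [3] λ.λ.1

Answer: after 3 steps: λ.λ.1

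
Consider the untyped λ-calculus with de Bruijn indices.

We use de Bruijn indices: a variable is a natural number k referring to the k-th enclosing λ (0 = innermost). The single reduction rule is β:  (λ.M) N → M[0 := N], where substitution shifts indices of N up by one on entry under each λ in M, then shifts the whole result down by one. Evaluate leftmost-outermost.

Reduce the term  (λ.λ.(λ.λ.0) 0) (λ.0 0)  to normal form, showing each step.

  start: (λ.λ.(λ.λ.0) 0) (λ.0 0)
  [1] λ.(λ.λ.0) 0
  [2] λ.λ.0

Answer: normal form = λ.λ.0  (in 2 steps)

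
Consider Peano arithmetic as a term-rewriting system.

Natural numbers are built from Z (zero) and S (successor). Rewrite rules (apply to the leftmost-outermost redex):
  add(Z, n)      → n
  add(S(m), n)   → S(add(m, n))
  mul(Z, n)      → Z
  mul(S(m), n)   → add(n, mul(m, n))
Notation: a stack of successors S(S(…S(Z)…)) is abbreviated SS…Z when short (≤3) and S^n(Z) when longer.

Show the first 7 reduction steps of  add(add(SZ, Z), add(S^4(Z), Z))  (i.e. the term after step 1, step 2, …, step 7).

Answer: after 7 steps: S(S(S(S(add(SZ, Z)))))

Reduction:
  start: add(add(SZ, Z), add(S^4(Z), Z))
  →1  add(S(add(Z, Z)), add(S^4(Z), Z))
  →2  S(add(add(Z, Z), add(S^4(Z), Z)))
  →3  S(add(Z, add(S^4(Z), Z)))
  →4  S(add(S^4(Z), Z))
  →5  S(S(add(SSSZ, Z)))
  →6  S(S(S(add(SSZ, Z))))
  →7  S(S(S(S(add(SZ, Z)))))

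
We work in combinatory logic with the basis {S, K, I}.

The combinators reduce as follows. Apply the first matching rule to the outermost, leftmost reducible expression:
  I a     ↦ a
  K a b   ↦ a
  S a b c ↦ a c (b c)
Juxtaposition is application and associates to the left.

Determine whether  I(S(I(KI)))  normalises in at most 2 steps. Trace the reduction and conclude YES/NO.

Answer: YES — reaches normal form S(KI) in 2 ≤ 2 steps

Working:
  start: I(S(I(KI)))
  →1  S(I(KI))
  →2  S(KI)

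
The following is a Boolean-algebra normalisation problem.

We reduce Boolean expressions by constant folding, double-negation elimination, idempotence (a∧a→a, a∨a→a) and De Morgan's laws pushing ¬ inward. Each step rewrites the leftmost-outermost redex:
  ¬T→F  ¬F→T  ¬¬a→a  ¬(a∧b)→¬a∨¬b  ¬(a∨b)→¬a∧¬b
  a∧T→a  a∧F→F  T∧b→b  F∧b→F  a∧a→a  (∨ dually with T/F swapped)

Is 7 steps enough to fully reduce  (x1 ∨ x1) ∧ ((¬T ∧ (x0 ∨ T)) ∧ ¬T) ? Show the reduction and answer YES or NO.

  start: (x1 ∨ x1) ∧ ((¬T ∧ (x0 ∨ T)) ∧ ¬T)
  step 1: x1 ∧ ((¬T ∧ (x0 ∨ T)) ∧ ¬T)
  step 2: x1 ∧ ((F ∧ (x0 ∨ T)) ∧ ¬T)
  step 3: x1 ∧ (F ∧ ¬T)
  step 4: x1 ∧ F
  step 5: F

Answer: YES — reaches normal form F in 5 ≤ 7 steps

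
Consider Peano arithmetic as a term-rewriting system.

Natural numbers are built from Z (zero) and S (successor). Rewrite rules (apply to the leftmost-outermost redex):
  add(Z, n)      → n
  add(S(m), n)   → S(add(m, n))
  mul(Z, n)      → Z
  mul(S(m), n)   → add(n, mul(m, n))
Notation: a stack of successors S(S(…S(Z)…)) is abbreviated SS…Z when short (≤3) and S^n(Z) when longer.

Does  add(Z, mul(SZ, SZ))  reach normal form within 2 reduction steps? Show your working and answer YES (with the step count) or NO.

Answer: NO — after 2 steps the term is add(SZ, mul(Z, SZ)), not yet normal

Reduction:
  start: add(Z, mul(SZ, SZ))
  →1  mul(SZ, SZ)
  →2  add(SZ, mul(Z, SZ))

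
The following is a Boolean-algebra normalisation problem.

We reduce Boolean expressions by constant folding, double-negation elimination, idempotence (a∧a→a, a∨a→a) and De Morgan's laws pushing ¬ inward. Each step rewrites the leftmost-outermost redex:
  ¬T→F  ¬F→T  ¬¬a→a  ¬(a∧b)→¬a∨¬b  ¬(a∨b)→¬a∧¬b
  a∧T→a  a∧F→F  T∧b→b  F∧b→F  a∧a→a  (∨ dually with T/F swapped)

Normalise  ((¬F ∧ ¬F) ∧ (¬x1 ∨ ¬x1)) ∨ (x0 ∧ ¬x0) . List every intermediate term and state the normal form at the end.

Answer: normal form = ¬x1 ∨ (x0 ∧ ¬x0)  (in 4 steps)

Working:
  start: ((¬F ∧ ¬F) ∧ (¬x1 ∨ ¬x1)) ∨ (x0 ∧ ¬x0)
  [1] (¬F ∧ (¬x1 ∨ ¬x1)) ∨ (x0 ∧ ¬x0)
  [2] (T ∧ (¬x1 ∨ ¬x1)) ∨ (x0 ∧ ¬x0)
  [3] (¬x1 ∨ ¬x1) ∨ (x0 ∧ ¬x0)
  [4] ¬x1 ∨ (x0 ∧ ¬x0)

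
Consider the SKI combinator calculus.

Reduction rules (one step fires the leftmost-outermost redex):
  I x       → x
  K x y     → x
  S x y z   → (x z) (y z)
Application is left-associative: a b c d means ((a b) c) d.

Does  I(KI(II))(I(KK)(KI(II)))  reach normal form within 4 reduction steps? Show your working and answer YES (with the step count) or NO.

  start: I(KI(II))(I(KK)(KI(II)))
  step 1: KI(II)(I(KK)(KI(II)))
  step 2: I(I(KK)(KI(II)))
  step 3: I(KK)(KI(II))
  step 4: KK(KI(II))

Answer: NO — after 4 steps the term is KK(KI(II)), not yet normal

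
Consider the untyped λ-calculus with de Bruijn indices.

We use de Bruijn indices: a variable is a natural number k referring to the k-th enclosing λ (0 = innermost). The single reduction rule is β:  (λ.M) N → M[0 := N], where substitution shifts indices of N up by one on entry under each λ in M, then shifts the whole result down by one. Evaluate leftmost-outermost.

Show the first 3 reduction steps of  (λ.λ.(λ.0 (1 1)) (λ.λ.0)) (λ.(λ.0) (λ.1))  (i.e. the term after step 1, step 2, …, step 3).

Answer: after 3 steps: λ.λ.0

Derivation:
  start: (λ.λ.(λ.0 (1 1)) (λ.λ.0)) (λ.(λ.0) (λ.1))
  →1  λ.(λ.0 (1 1)) (λ.λ.0)
  →2  λ.(λ.λ.0) (0 0)
  →3  λ.λ.0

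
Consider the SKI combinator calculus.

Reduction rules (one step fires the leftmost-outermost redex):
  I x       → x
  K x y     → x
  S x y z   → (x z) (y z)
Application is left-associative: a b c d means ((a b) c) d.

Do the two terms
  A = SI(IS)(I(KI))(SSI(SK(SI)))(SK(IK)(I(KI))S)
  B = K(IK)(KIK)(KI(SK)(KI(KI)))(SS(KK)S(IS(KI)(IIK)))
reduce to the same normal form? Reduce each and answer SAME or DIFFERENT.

Answer: SAME — A ⇓ I, B ⇓ I

Derivation:
Term A:
  start: SI(IS)(I(KI))(SSI(SK(SI)))(SK(IK)(I(KI))S)
  [1] I(I(KI))(IS(I(KI)))(SSI(SK(SI)))(SK(IK)(I(KI))S)
  [2] I(KI)(IS(I(KI)))(SSI(SK(SI)))(SK(IK)(I(KI))S)
  [3] KI(IS(I(KI)))(SSI(SK(SI)))(SK(IK)(I(KI))S)
  [4] I(SSI(SK(SI)))(SK(IK)(I(KI))S)
  [5] SSI(SK(SI))(SK(IK)(I(KI))S)
  [6] S(SK(SI))(I(SK(SI)))(SK(IK)(I(KI))S)
  [7] SK(SI)(SK(IK)(I(KI))S)(I(SK(SI))(SK(IK)(I(KI))S))
  [8] K(SK(IK)(I(KI))S)(SI(SK(IK)(I(KI))S))(I(SK(SI))(SK(IK)(I(KI))S))
  [9] SK(IK)(I(KI))S(I(SK(SI))(SK(IK)(I(KI))S))
  [10] K(I(KI))(IK(I(KI)))S(I(SK(SI))(SK(IK)(I(KI))S))
  [11] I(KI)S(I(SK(SI))(SK(IK)(I(KI))S))
  [12] KIS(I(SK(SI))(SK(IK)(I(KI))S))
  [13] I(I(SK(SI))(SK(IK)(I(KI))S))
  [14] I(SK(SI))(SK(IK)(I(KI))S)
  [15] SK(SI)(SK(IK)(I(KI))S)
  [16] K(SK(IK)(I(KI))S)(SI(SK(IK)(I(KI))S))
  [17] SK(IK)(I(KI))S
  [18] K(I(KI))(IK(I(KI)))S
  [19] I(KI)S
  [20] KIS
  [21] I

Term B:
  start: K(IK)(KIK)(KI(SK)(KI(KI)))(SS(KK)S(IS(KI)(IIK)))
  [1] IK(KI(SK)(KI(KI)))(SS(KK)S(IS(KI)(IIK)))
  [2] K(KI(SK)(KI(KI)))(SS(KK)S(IS(KI)(IIK)))
  [3] KI(SK)(KI(KI))
  [4] I(KI(KI))
  [5] KI(KI)
  [6] I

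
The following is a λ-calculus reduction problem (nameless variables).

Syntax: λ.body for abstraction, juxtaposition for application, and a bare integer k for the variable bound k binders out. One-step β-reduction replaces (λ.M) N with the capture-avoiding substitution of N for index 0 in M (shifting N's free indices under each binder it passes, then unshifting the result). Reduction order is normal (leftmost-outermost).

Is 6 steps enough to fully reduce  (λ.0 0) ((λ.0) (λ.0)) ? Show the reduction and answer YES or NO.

  start: (λ.0 0) ((λ.0) (λ.0))
  [1] (λ.0) (λ.0) ((λ.0) (λ.0))
  [2] (λ.0) ((λ.0) (λ.0))
  [3] (λ.0) (λ.0)
  [4] λ.0

Answer: YES — reaches normal form λ.0 in 4 ≤ 6 steps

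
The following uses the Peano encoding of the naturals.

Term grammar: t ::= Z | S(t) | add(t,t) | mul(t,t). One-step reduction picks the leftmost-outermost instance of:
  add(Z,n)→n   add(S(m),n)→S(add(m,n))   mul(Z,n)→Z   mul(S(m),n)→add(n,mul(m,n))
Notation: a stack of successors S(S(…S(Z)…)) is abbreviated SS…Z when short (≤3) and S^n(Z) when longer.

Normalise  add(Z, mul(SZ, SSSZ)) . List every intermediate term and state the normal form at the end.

  start: add(Z, mul(SZ, SSSZ))
  →1  mul(SZ, SSSZ)
  →2  add(SSSZ, mul(Z, SSSZ))
  →3  S(add(SSZ, mul(Z, SSSZ)))
  →4  S(S(add(SZ, mul(Z, SSSZ))))
  →5  S(S(S(add(Z, mul(Z, SSSZ)))))
  →6  S(S(S(mul(Z, SSSZ))))
  →7  SSSZ

Answer: normal form = SSSZ  (in 7 steps)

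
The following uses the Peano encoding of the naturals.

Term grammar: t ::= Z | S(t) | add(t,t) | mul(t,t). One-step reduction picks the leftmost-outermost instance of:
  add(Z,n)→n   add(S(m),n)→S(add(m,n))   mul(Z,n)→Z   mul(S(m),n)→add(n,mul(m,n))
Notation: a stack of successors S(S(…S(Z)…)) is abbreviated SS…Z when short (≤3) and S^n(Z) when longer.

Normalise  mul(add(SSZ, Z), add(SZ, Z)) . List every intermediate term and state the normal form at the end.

Answer: normal form = SSZ  (in 14 steps)

Derivation:
  start: mul(add(SSZ, Z), add(SZ, Z))
  step 1: mul(S(add(SZ, Z)), add(SZ, Z))
  step 2: add(add(SZ, Z), mul(add(SZ, Z), add(SZ, Z)))
  step 3: add(S(add(Z, Z)), mul(add(SZ, Z), add(SZ, Z)))
  step 4: S(add(add(Z, Z), mul(add(SZ, Z), add(SZ, Z))))
  step 5: S(add(Z, mul(add(SZ, Z), add(SZ, Z))))
  step 6: S(mul(add(SZ, Z), add(SZ, Z)))
  step 7: S(mul(S(add(Z, Z)), add(SZ, Z)))
  step 8: S(add(add(SZ, Z), mul(add(Z, Z), add(SZ, Z))))
  step 9: S(add(S(add(Z, Z)), mul(add(Z, Z), add(SZ, Z))))
  step 10: S(S(add(add(Z, Z), mul(add(Z, Z), add(SZ, Z)))))
  step 11: S(S(add(Z, mul(add(Z, Z), add(SZ, Z)))))
  step 12: S(S(mul(add(Z, Z), add(SZ, Z))))
  step 13: S(S(mul(Z, add(SZ, Z))))
  step 14: SSZ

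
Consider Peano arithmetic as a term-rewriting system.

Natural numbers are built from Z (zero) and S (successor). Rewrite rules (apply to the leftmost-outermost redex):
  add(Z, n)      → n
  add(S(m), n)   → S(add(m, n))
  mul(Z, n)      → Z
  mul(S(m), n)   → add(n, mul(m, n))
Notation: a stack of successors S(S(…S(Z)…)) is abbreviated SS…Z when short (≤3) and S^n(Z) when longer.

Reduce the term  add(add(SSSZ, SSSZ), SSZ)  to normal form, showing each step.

Answer: normal form = S^8(Z)  (in 11 steps)

Working:
  start: add(add(SSSZ, SSSZ), SSZ)
  [1] add(S(add(SSZ, SSSZ)), SSZ)
  [2] S(add(add(SSZ, SSSZ), SSZ))
  [3] S(add(S(add(SZ, SSSZ)), SSZ))
  [4] S(S(add(add(SZ, SSSZ), SSZ)))
  [5] S(S(add(S(add(Z, SSSZ)), SSZ)))
  [6] S(S(S(add(add(Z, SSSZ), SSZ))))
  [7] S(S(S(add(SSSZ, SSZ))))
  [8] S(S(S(S(add(SSZ, SSZ)))))
  [9] S(S(S(S(S(add(SZ, SSZ))))))
  [10] S(S(S(S(S(S(add(Z, SSZ)))))))
  [11] S^8(Z)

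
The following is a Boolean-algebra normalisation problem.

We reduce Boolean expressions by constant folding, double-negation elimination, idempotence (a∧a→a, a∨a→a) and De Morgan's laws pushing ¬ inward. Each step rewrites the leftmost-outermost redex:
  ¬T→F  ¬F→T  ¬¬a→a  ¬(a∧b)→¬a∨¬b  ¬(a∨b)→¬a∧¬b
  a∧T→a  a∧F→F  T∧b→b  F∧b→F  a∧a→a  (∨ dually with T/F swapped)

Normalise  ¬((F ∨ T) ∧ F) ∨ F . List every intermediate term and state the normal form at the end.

  start: ¬((F ∨ T) ∧ F) ∨ F
  →1  ¬((F ∨ T) ∧ F)
  →2  ¬(F ∨ T) ∨ ¬F
  →3  (¬F ∧ ¬T) ∨ ¬F
  →4  (T ∧ ¬T) ∨ ¬F
  →5  ¬T ∨ ¬F
  →6  F ∨ ¬F
  →7  ¬F
  →8  T

Answer: normal form = T  (in 8 steps)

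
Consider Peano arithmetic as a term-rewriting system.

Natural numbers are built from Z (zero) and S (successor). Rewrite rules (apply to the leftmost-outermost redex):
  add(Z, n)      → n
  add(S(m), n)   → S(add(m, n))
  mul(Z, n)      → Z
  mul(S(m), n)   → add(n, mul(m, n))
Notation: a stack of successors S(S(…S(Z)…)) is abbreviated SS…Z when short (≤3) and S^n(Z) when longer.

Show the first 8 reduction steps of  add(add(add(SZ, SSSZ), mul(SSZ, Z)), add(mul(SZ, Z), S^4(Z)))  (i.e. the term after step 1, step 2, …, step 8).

  start: add(add(add(SZ, SSSZ), mul(SSZ, Z)), add(mul(SZ, Z), S^4(Z)))
  step 1: add(add(S(add(Z, SSSZ)), mul(SSZ, Z)), add(mul(SZ, Z), S^4(Z)))
  step 2: add(S(add(add(Z, SSSZ), mul(SSZ, Z))), add(mul(SZ, Z), S^4(Z)))
  step 3: S(add(add(add(Z, SSSZ), mul(SSZ, Z)), add(mul(SZ, Z), S^4(Z))))
  step 4: S(add(add(SSSZ, mul(SSZ, Z)), add(mul(SZ, Z), S^4(Z))))
  step 5: S(add(S(add(SSZ, mul(SSZ, Z))), add(mul(SZ, Z), S^4(Z))))
  step 6: S(S(add(add(SSZ, mul(SSZ, Z)), add(mul(SZ, Z), S^4(Z)))))
  step 7: S(S(add(S(add(SZ, mul(SSZ, Z))), add(mul(SZ, Z), S^4(Z)))))
  step 8: S(S(S(add(add(SZ, mul(SSZ, Z)), add(mul(SZ, Z), S^4(Z))))))

Answer: after 8 steps: S(S(S(add(add(SZ, mul(SSZ, Z)), add(mul(SZ, Z), S^4(Z))))))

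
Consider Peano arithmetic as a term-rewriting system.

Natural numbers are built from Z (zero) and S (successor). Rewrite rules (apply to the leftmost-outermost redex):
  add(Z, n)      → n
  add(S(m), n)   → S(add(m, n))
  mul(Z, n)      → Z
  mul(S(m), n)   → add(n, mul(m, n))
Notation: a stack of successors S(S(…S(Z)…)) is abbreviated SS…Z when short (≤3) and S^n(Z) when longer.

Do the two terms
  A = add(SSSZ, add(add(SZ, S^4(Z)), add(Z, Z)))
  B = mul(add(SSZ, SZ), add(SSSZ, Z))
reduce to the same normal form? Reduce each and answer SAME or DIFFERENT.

Term A:
  start: add(SSSZ, add(add(SZ, S^4(Z)), add(Z, Z)))
  step 1: S(add(SSZ, add(add(SZ, S^4(Z)), add(Z, Z))))
  step 2: S(S(add(SZ, add(add(SZ, S^4(Z)), add(Z, Z)))))
  step 3: S(S(S(add(Z, add(add(SZ, S^4(Z)), add(Z, Z))))))
  step 4: S(S(S(add(add(SZ, S^4(Z)), add(Z, Z)))))
  step 5: S(S(S(add(S(add(Z, S^4(Z))), add(Z, Z)))))
  step 6: S(S(S(S(add(add(Z, S^4(Z)), add(Z, Z))))))
  step 7: S(S(S(S(add(S^4(Z), add(Z, Z))))))
  step 8: S(S(S(S(S(add(SSSZ, add(Z, Z)))))))
  step 9: S(S(S(S(S(S(add(SSZ, add(Z, Z))))))))
  step 10: S(S(S(S(S(S(S(add(SZ, add(Z, Z)))))))))
  step 11: S(S(S(S(S(S(S(S(add(Z, add(Z, Z))))))))))
  step 12: S(S(S(S(S(S(S(S(add(Z, Z)))))))))
  step 13: S^8(Z)

Term B:
  start: mul(add(SSZ, SZ), add(SSSZ, Z))
  step 1: mul(S(add(SZ, SZ)), add(SSSZ, Z))
  step 2: add(add(SSSZ, Z), mul(add(SZ, SZ), add(SSSZ, Z)))
  step 3: add(S(add(SSZ, Z)), mul(add(SZ, SZ), add(SSSZ, Z)))
  step 4: S(add(add(SSZ, Z), mul(add(SZ, SZ), add(SSSZ, Z))))
  step 5: S(add(S(add(SZ, Z)), mul(add(SZ, SZ), add(SSSZ, Z))))
  step 6: S(S(add(add(SZ, Z), mul(add(SZ, SZ), add(SSSZ, Z)))))
  step 7: S(S(add(S(add(Z, Z)), mul(add(SZ, SZ), add(SSSZ, Z)))))
  step 8: S(S(S(add(add(Z, Z), mul(add(SZ, SZ), add(SSSZ, Z))))))
  step 9: S(S(S(add(Z, mul(add(SZ, SZ), add(SSSZ, Z))))))
  step 10: S(S(S(mul(add(SZ, SZ), add(SSSZ, Z)))))
  step 11: S(S(S(mul(S(add(Z, SZ)), add(SSSZ, Z)))))
  step 12: S(S(S(add(add(SSSZ, Z), mul(add(Z, SZ), add(SSSZ, Z))))))
  step 13: S(S(S(add(S(add(SSZ, Z)), mul(add(Z, SZ), add(SSSZ, Z))))))
  step 14: S(S(S(S(add(add(SSZ, Z), mul(add(Z, SZ), add(SSSZ, Z)))))))
  step 15: S(S(S(S(add(S(add(SZ, Z)), mul(add(Z, SZ), add(SSSZ, Z)))))))
  step 16: S(S(S(S(S(add(add(SZ, Z), mul(add(Z, SZ), add(SSSZ, Z))))))))
  step 17: S(S(S(S(S(add(S(add(Z, Z)), mul(add(Z, SZ), add(SSSZ, Z))))))))
  step 18: S(S(S(S(S(S(add(add(Z, Z), mul(add(Z, SZ), add(SSSZ, Z)))))))))
  step 19: S(S(S(S(S(S(add(Z, mul(add(Z, SZ), add(SSSZ, Z)))))))))
  step 20: S(S(S(S(S(S(mul(add(Z, SZ), add(SSSZ, Z))))))))
  step 21: S(S(S(S(S(S(mul(SZ, add(SSSZ, Z))))))))
  step 22: S(S(S(S(S(S(add(add(SSSZ, Z), mul(Z, add(SSSZ, Z)))))))))
  step 23: S(S(S(S(S(S(add(S(add(SSZ, Z)), mul(Z, add(SSSZ, Z)))))))))
  step 24: S(S(S(S(S(S(S(add(add(SSZ, Z), mul(Z, add(SSSZ, Z))))))))))
  step 25: S(S(S(S(S(S(S(add(S(add(SZ, Z)), mul(Z, add(SSSZ, Z))))))))))
  step 26: S(S(S(S(S(S(S(S(add(add(SZ, Z), mul(Z, add(SSSZ, Z)))))))))))
  step 27: S(S(S(S(S(S(S(S(add(S(add(Z, Z)), mul(Z, add(SSSZ, Z)))))))))))
  step 28: S(S(S(S(S(S(S(S(S(add(add(Z, Z), mul(Z, add(SSSZ, Z))))))))))))
  step 29: S(S(S(S(S(S(S(S(S(add(Z, mul(Z, add(SSSZ, Z))))))))))))
  step 30: S(S(S(S(S(S(S(S(S(mul(Z, add(SSSZ, Z)))))))))))
  step 31: S^9(Z)

Answer: DIFFERENT — A ⇓ S^8(Z), B ⇓ S^9(Z)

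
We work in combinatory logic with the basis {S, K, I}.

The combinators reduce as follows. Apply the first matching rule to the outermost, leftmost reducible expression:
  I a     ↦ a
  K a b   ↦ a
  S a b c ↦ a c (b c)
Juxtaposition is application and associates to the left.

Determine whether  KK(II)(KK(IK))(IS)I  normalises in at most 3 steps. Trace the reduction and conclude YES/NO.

  start: KK(II)(KK(IK))(IS)I
  [1] K(KK(IK))(IS)I
  [2] KK(IK)I
  [3] KI

Answer: YES — reaches normal form KI in 3 ≤ 3 steps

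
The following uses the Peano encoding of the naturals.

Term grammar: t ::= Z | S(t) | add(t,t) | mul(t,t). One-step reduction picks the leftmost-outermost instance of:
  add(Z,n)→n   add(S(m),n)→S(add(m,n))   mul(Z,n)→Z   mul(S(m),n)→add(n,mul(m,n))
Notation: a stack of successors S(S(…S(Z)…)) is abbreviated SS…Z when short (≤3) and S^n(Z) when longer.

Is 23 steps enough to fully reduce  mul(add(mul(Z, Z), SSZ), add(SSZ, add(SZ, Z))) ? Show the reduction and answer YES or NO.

  start: mul(add(mul(Z, Z), SSZ), add(SSZ, add(SZ, Z)))
  [1] mul(add(Z, SSZ), add(SSZ, add(SZ, Z)))
  [2] mul(SSZ, add(SSZ, add(SZ, Z)))
  [3] add(add(SSZ, add(SZ, Z)), mul(SZ, add(SSZ, add(SZ, Z))))
  [4] add(S(add(SZ, add(SZ, Z))), mul(SZ, add(SSZ, add(SZ, Z))))
  [5] S(add(add(SZ, add(SZ, Z)), mul(SZ, add(SSZ, add(SZ, Z)))))
  [6] S(add(S(add(Z, add(SZ, Z))), mul(SZ, add(SSZ, add(SZ, Z)))))
  [7] S(S(add(add(Z, add(SZ, Z)), mul(SZ, add(SSZ, add(SZ, Z))))))
  [8] S(S(add(add(SZ, Z), mul(SZ, add(SSZ, add(SZ, Z))))))
  [9] S(S(add(S(add(Z, Z)), mul(SZ, add(SSZ, add(SZ, Z))))))
  [10] S(S(S(add(add(Z, Z), mul(SZ, add(SSZ, add(SZ, Z)))))))
  [11] S(S(S(add(Z, mul(SZ, add(SSZ, add(SZ, Z)))))))
  [12] S(S(S(mul(SZ, add(SSZ, add(SZ, Z))))))
  [13] S(S(S(add(add(SSZ, add(SZ, Z)), mul(Z, add(SSZ, add(SZ, Z)))))))
  [14] S(S(S(add(S(add(SZ, add(SZ, Z))), mul(Z, add(SSZ, add(SZ, Z)))))))
  [15] S(S(S(S(add(add(SZ, add(SZ, Z)), mul(Z, add(SSZ, add(SZ, Z))))))))
  [16] S(S(S(S(add(S(add(Z, add(SZ, Z))), mul(Z, add(SSZ, add(SZ, Z))))))))
  [17] S(S(S(S(S(add(add(Z, add(SZ, Z)), mul(Z, add(SSZ, add(SZ, Z)))))))))
  [18] S(S(S(S(S(add(add(SZ, Z), mul(Z, add(SSZ, add(SZ, Z)))))))))
  [19] S(S(S(S(S(add(S(add(Z, Z)), mul(Z, add(SSZ, add(SZ, Z)))))))))
  [20] S(S(S(S(S(S(add(add(Z, Z), mul(Z, add(SSZ, add(SZ, Z))))))))))
  [21] S(S(S(S(S(S(add(Z, mul(Z, add(SSZ, add(SZ, Z))))))))))
  [22] S(S(S(S(S(S(mul(Z, add(SSZ, add(SZ, Z)))))))))
  [23] S^6(Z)

Answer: YES — reaches normal form S^6(Z) in 23 ≤ 23 steps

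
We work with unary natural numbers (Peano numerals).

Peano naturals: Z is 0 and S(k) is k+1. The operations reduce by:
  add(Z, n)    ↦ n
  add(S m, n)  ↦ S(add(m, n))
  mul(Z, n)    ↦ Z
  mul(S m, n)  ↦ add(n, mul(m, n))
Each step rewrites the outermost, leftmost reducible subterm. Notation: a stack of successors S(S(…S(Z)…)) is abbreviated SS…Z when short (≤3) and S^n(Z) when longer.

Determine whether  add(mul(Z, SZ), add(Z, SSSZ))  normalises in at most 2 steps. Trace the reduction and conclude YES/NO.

  start: add(mul(Z, SZ), add(Z, SSSZ))
  step 1: add(Z, add(Z, SSSZ))
  step 2: add(Z, SSSZ)

Answer: NO — after 2 steps the term is add(Z, SSSZ), not yet normal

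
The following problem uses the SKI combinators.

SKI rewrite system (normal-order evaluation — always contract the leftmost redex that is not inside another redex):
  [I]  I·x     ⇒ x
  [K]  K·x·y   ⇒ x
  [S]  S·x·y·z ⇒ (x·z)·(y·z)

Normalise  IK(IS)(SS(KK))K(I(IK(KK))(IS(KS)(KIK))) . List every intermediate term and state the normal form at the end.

Answer: normal form = SK(KK)  (in 6 steps)

Derivation:
  start: IK(IS)(SS(KK))K(I(IK(KK))(IS(KS)(KIK)))
  [1] K(IS)(SS(KK))K(I(IK(KK))(IS(KS)(KIK)))
  [2] ISK(I(IK(KK))(IS(KS)(KIK)))
  [3] SK(I(IK(KK))(IS(KS)(KIK)))
  [4] SK(IK(KK)(IS(KS)(KIK)))
  [5] SK(K(KK)(IS(KS)(KIK)))
  [6] SK(KK)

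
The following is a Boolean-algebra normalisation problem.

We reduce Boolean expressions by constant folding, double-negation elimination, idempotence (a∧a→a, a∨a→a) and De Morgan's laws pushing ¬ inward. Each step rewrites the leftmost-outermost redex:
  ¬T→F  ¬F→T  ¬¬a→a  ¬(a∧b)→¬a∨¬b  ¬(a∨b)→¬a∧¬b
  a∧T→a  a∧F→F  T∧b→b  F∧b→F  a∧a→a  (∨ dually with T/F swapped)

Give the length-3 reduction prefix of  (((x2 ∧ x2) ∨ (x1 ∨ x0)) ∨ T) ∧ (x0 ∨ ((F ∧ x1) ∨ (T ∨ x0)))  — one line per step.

Answer: after 3 steps: x0 ∨ (F ∨ (T ∨ x0))

Reduction:
  start: (((x2 ∧ x2) ∨ (x1 ∨ x0)) ∨ T) ∧ (x0 ∨ ((F ∧ x1) ∨ (T ∨ x0)))
  →1  T ∧ (x0 ∨ ((F ∧ x1) ∨ (T ∨ x0)))
  →2  x0 ∨ ((F ∧ x1) ∨ (T ∨ x0))
  →3  x0 ∨ (F ∨ (T ∨ x0))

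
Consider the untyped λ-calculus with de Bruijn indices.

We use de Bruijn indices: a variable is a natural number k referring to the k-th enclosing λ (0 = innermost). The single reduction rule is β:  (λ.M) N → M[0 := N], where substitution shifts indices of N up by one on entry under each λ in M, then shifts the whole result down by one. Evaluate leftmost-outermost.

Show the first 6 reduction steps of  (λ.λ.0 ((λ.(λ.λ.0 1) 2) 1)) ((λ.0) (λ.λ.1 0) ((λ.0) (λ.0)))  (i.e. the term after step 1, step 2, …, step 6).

Answer: after 6 steps: λ.0 (λ.0 (λ.(λ.0) 0))

Derivation:
  start: (λ.λ.0 ((λ.(λ.λ.0 1) 2) 1)) ((λ.0) (λ.λ.1 0) ((λ.0) (λ.0)))
  →1  λ.0 ((λ.(λ.λ.0 1) ((λ.0) (λ.λ.1 0) ((λ.0) (λ.0)))) ((λ.0) (λ.λ.1 0) ((λ.0) (λ.0))))
  →2  λ.0 ((λ.λ.0 1) ((λ.0) (λ.λ.1 0) ((λ.0) (λ.0))))
  →3  λ.0 (λ.0 ((λ.0) (λ.λ.1 0) ((λ.0) (λ.0))))
  →4  λ.0 (λ.0 ((λ.λ.1 0) ((λ.0) (λ.0))))
  →5  λ.0 (λ.0 (λ.(λ.0) (λ.0) 0))
  →6  λ.0 (λ.0 (λ.(λ.0) 0))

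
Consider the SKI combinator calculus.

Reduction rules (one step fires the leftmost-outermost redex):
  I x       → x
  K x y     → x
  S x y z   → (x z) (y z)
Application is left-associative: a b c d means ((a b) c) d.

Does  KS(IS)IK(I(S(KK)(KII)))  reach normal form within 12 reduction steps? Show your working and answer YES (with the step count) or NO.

Answer: YES — reaches normal form K(K(S(KK)I)) in 10 ≤ 12 steps

Working:
  start: KS(IS)IK(I(S(KK)(KII)))
  [1] SIK(I(S(KK)(KII)))
  [2] I(I(S(KK)(KII)))(K(I(S(KK)(KII))))
  [3] I(S(KK)(KII))(K(I(S(KK)(KII))))
  [4] S(KK)(KII)(K(I(S(KK)(KII))))
  [5] KK(K(I(S(KK)(KII))))(KII(K(I(S(KK)(KII)))))
  [6] K(KII(K(I(S(KK)(KII)))))
  [7] K(I(K(I(S(KK)(KII)))))
  [8] K(K(I(S(KK)(KII))))
  [9] K(K(S(KK)(KII)))
  [10] K(K(S(KK)I))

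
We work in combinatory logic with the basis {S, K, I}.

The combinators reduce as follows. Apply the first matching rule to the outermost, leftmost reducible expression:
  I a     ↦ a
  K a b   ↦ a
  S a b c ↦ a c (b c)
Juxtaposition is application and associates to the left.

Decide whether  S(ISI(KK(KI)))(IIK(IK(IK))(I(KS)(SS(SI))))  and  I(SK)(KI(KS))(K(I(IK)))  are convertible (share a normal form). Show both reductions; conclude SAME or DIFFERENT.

Term A:
  start: S(ISI(KK(KI)))(IIK(IK(IK))(I(KS)(SS(SI))))
  step 1: S(SI(KK(KI)))(IIK(IK(IK))(I(KS)(SS(SI))))
  step 2: S(SIK)(IIK(IK(IK))(I(KS)(SS(SI))))
  step 3: S(SIK)(IK(IK(IK))(I(KS)(SS(SI))))
  step 4: S(SIK)(K(IK(IK))(I(KS)(SS(SI))))
  step 5: S(SIK)(IK(IK))
  step 6: S(SIK)(K(IK))
  step 7: S(SIK)(KK)

Term B:
  start: I(SK)(KI(KS))(K(I(IK)))
  step 1: SK(KI(KS))(K(I(IK)))
  step 2: K(K(I(IK)))(KI(KS)(K(I(IK))))
  step 3: K(I(IK))
  step 4: K(IK)
  step 5: KK

Answer: DIFFERENT — A ⇓ S(SIK)(KK), B ⇓ KK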